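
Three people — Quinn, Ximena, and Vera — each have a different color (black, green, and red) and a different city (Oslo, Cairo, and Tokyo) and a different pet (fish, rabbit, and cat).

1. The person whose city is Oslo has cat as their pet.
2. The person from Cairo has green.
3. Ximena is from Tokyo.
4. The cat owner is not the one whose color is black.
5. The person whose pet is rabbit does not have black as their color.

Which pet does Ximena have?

fish

With clues 1–3, cat is impossible for Ximena's pet.
With clues 1–5, rabbit is impossible for Ximena's pet.
That leaves fish.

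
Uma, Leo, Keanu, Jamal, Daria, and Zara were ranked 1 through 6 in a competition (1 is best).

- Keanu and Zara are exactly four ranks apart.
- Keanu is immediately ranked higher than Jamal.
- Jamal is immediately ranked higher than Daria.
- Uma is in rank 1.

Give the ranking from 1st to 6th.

Uma, Keanu, Jamal, Daria, Leo, Zara

From clue 1: Keanu is in {1,2,5,6}.
From clues 1–2: Keanu is in {1,2,5}.
From clues 1–3: Keanu is in {1,2}.
From clues 1–4: Uma → rank 1, Keanu → rank 2, Jamal → rank 3, Daria → rank 4, Leo → rank 5, Zara → rank 6.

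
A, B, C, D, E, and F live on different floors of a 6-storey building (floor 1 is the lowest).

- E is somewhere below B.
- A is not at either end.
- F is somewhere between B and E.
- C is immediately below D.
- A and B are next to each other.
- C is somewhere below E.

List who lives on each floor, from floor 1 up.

C, D, E, F, A, B

From clue 1: B is in {2,3,4,5,6}.
From clues 1–2: A is in {2,3,4,5}.
From clues 1–4: B is in {3,4,6}.
From clues 1–5: E is in {1,3}.
From clues 1–6: C → floor 1, D → floor 2, E → floor 3, F → floor 4, A → floor 5, B → floor 6.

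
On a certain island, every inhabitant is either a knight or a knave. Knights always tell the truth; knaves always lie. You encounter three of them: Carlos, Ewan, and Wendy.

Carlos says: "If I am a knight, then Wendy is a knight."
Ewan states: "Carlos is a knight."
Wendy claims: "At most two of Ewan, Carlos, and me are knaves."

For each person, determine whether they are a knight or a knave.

Carlos: knight, Ewan: knight, Wendy: knight

Consider Carlos. Suppose Carlos is a knave.
Then Carlos's own statement would have to be false, but it can't be — contradiction.
So Carlos is a knight.
With that fixed, Ewan's statement is true, so Ewan is a knight.
With that fixed, Wendy's statement is true, so Wendy is a knight.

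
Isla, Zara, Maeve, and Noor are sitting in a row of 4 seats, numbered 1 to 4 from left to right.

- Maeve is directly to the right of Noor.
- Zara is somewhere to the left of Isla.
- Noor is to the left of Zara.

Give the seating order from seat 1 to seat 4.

Noor, Maeve, Zara, Isla

From clue 1: Maeve is in {2,3,4}.
From clues 1–2: Isla is in {2,4}.
From clues 1–3: Noor → seat 1, Maeve → seat 2, Zara → seat 3, Isla → seat 4.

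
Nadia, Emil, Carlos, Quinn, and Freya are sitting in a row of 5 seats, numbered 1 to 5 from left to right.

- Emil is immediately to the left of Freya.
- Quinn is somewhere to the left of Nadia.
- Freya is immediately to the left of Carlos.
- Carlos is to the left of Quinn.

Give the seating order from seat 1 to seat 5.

Emil, Freya, Carlos, Quinn, Nadia

From clue 1: Emil is in {1,2,3,4}.
From clues 1–2: Nadia is in {2,3,4,5}.
From clues 1–3: Nadia is in {2,5}.
From clues 1–4: Emil → seat 1, Freya → seat 2, Carlos → seat 3, Quinn → seat 4, Nadia → seat 5.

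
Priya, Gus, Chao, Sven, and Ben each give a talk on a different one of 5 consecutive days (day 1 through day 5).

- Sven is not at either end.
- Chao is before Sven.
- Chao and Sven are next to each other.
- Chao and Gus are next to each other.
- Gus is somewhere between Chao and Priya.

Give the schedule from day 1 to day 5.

Priya, Gus, Chao, Sven, Ben

From clue 1: Sven is in {2,3,4}.
From clues 1–2: Chao is in {1,2,3}.
From clues 1–4: Gus is in {1,2}.
From clues 1–5: Priya → day 1, Gus → day 2, Chao → day 3, Sven → day 4, Ben → day 5.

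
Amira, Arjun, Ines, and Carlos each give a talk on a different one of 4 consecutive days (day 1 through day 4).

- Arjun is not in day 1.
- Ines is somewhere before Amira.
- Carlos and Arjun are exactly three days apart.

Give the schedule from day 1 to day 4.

Carlos, Ines, Amira, Arjun

From clue 1: Arjun is in {2,3,4}.
From clues 1–2: Amira is in {2,3,4}.
From clues 1–3: Carlos → day 1, Ines → day 2, Amira → day 3, Arjun → day 4.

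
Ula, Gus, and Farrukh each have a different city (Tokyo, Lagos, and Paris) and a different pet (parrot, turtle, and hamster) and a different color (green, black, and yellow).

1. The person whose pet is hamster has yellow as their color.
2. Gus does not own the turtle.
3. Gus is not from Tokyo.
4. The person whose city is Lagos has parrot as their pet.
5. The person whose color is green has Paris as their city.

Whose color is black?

With clues 1–5, Farrukh and Ula are impossible for the one with color black.
That leaves Gus.

Gus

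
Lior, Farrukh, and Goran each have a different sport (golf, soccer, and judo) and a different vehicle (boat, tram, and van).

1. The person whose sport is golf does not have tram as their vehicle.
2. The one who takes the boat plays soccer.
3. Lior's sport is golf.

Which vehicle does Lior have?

With clues 1–3, boat and tram are impossible for Lior's vehicle.
That leaves van.

van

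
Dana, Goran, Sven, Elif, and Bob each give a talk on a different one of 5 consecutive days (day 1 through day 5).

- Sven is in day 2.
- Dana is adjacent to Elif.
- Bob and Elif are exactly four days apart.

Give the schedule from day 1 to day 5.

From clue 1: Sven → day 2.
From clues 1–2: Dana is in {3,4,5}.
From clues 1–3: Bob → day 1, Goran → day 3, Dana → day 4, Elif → day 5.

Bob, Sven, Goran, Dana, Elif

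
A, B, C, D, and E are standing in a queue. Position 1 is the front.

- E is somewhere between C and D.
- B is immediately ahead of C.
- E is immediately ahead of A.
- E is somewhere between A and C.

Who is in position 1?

With clue 1, E is ruled out for position 1.
With clues 1–2, C is ruled out for position 1.
With clues 1–3, A is ruled out for position 1.
With clues 1–4, D is ruled out for position 1.
So position 1 is B.

B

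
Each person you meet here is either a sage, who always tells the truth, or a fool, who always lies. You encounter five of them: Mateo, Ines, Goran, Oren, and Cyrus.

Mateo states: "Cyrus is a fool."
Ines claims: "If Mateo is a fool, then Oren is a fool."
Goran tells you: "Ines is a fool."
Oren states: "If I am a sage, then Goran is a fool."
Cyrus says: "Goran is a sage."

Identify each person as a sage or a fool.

Consider Mateo. Suppose Mateo is a fool.
Then no assignment of the remaining roles makes every statement match its speaker's type — contradiction.
So Mateo is a sage.
With that fixed, Ines's statement is true, so Ines is a sage.
With that fixed, Goran's statement is false, so Goran is a fool.
With that fixed, Oren's statement is true, so Oren is a sage.
With that fixed, Cyrus's statement is false, so Cyrus is a fool.

Mateo: sage, Ines: sage, Goran: fool, Oren: sage, Cyrus: fool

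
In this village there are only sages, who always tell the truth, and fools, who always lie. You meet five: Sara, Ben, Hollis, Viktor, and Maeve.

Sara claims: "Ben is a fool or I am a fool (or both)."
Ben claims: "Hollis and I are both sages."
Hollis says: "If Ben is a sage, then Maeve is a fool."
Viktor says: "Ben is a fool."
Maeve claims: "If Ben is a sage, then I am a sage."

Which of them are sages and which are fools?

Sara: sage, Ben: fool, Hollis: sage, Viktor: sage, Maeve: sage

Consider Sara. Suppose Sara is a fool.
Then Sara's own statement would have to be false, but it can't be — contradiction.
So Sara is a sage.
Consider Ben. Suppose Ben is a sage.
Then Sara's statement comes out false, contradicting Sara being a sage.
So Ben is a fool.
With that fixed, Hollis's statement is true, so Hollis is a sage.
With that fixed, Viktor's statement is true, so Viktor is a sage.
With that fixed, Maeve's statement is true, so Maeve is a sage.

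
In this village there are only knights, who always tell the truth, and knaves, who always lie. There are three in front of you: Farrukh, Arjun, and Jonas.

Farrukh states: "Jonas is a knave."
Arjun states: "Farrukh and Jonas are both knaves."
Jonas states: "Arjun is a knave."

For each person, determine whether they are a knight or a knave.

Consider Farrukh. Suppose Farrukh is a knight.
Then no assignment of the remaining roles makes every statement match its speaker's type — contradiction.
So Farrukh is a knave.
Consider Arjun. Suppose Arjun is a knight.
Then no assignment of the remaining roles makes every statement match its speaker's type — contradiction.
So Arjun is a knave.
With that fixed, Jonas's statement is true, so Jonas is a knight.

Farrukh: knave, Arjun: knave, Jonas: knight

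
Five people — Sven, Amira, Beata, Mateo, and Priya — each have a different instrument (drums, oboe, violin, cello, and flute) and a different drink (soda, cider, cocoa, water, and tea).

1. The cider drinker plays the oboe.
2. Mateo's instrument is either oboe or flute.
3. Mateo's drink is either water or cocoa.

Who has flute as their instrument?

Mateo

With clues 1–3, Amira, Beata, Priya, and Sven are impossible for the one with instrument flute.
That leaves Mateo.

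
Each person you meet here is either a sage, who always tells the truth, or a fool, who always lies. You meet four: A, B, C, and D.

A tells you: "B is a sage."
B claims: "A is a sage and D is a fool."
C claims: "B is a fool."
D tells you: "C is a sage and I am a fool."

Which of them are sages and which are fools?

A: sage, B: sage, C: fool, D: fool

Consider A. Suppose A is a fool.
Then no assignment of the remaining roles makes every statement match its speaker's type — contradiction.
So A is a sage.
Consider B. Suppose B is a fool.
Then A's statement comes out false, contradicting A being a sage.
So B is a sage.
With that fixed, C's statement is false, so C is a fool.
With that fixed, D's statement is false, so D is a fool.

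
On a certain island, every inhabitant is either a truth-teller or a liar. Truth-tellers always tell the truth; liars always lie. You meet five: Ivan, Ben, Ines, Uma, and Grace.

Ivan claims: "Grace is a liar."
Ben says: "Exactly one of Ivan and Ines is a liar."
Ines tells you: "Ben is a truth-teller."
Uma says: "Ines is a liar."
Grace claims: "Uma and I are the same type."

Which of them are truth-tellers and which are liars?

Consider Ivan. Suppose Ivan is a truth-teller.
Then no assignment of the remaining roles makes every statement match its speaker's type — contradiction.
So Ivan is a liar.
Consider Ben. Suppose Ben is a truth-teller.
Then no assignment of the remaining roles makes every statement match its speaker's type — contradiction.
So Ben is a liar.
With that fixed, Ines's statement is false, so Ines is a liar.
With that fixed, Uma's statement is true, so Uma is a truth-teller.
Consider Grace. Suppose Grace is a liar.
Then Ivan's statement comes out true, contradicting Ivan being a liar.
So Grace is a truth-teller.

Ivan: liar, Ben: liar, Ines: liar, Uma: truth-teller, Grace: truth-teller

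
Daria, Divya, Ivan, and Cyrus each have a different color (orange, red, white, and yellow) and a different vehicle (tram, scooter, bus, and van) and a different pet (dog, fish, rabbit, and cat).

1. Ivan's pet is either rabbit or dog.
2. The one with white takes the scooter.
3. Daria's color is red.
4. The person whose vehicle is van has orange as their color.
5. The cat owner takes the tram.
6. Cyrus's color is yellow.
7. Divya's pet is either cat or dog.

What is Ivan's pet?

Clue 1 rules out cat and fish for Ivan's pet.
With clues 1–7, dog is impossible for Ivan's pet.
That leaves rabbit.

rabbit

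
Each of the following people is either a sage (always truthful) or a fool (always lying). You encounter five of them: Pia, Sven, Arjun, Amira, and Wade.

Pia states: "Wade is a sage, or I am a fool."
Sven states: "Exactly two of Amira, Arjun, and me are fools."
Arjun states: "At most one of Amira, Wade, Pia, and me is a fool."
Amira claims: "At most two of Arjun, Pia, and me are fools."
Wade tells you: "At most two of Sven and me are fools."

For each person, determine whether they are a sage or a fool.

Regardless of anyone's role, Wade's statement is true, so Wade is a sage.
With that fixed, Pia's statement is true, so Pia is a sage.
With that fixed, Amira's statement is true, so Amira is a sage.
With that fixed, Arjun's statement is true, so Arjun is a sage.
With that fixed, Sven's statement is false, so Sven is a fool.

Pia: sage, Sven: fool, Arjun: sage, Amira: sage, Wade: sage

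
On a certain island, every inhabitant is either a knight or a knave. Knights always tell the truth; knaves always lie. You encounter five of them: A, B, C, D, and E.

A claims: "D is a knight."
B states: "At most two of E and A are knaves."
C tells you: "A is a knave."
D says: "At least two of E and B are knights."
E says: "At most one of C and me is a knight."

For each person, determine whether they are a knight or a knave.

A: knight, B: knight, C: knave, D: knight, E: knight

Regardless of anyone's role, B's statement is true, so B is a knight.
Consider A. Suppose A is a knave.
Then no assignment of the remaining roles makes every statement match its speaker's type — contradiction.
So A is a knight.
With that fixed, C's statement is false, so C is a knave.
With that fixed, E's statement is true, so E is a knight.
With that fixed, D's statement is true, so D is a knight.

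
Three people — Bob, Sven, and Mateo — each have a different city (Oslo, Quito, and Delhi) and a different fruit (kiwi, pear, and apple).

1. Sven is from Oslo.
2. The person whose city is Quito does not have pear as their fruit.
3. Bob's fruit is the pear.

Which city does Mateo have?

Clue 1 rules out Oslo for Mateo's city.
With clues 1–3, Delhi is impossible for Mateo's city.
That leaves Quito.

Quito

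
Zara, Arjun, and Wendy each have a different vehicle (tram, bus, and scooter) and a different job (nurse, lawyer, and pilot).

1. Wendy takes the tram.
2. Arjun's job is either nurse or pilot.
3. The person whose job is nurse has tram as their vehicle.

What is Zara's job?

With clues 1–3, nurse and pilot are impossible for Zara's job.
That leaves lawyer.

lawyer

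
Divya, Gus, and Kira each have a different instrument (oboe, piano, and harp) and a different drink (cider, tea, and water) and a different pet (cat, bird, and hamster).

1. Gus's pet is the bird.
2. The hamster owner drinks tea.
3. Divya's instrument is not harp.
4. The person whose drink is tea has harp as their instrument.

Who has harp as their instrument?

With clues 1–3, Divya is impossible for the one with instrument harp.
With clues 1–4, Gus is impossible for the one with instrument harp.
That leaves Kira.

Kira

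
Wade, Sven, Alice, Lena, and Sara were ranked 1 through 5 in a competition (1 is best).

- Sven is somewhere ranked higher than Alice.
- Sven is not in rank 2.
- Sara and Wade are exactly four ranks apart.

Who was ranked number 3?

With clues 1–3, Alice, Lena, Sara, and Wade are ruled out for rank 3.
So rank 3 is Sven.

Sven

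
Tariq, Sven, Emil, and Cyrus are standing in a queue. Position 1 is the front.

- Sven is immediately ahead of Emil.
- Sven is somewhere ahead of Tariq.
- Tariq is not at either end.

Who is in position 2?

Emil

With clues 1–2, Cyrus and Tariq are ruled out for position 2.
With clues 1–3, Sven is ruled out for position 2.
So position 2 is Emil.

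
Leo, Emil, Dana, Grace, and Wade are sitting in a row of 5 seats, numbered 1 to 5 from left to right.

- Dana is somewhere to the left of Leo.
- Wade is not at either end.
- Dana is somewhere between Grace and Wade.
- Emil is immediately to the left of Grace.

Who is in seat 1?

Emil

With clue 1, Leo is ruled out for seat 1.
With clues 1–2, Wade is ruled out for seat 1.
With clues 1–3, Dana is ruled out for seat 1.
With clues 1–4, Grace is ruled out for seat 1.
So seat 1 is Emil.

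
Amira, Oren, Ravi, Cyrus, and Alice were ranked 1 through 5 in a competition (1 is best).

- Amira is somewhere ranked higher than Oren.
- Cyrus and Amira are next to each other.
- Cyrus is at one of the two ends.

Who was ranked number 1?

With clue 1, Oren is ruled out for rank 1.
With clues 1–3, Alice, Amira, and Ravi are ruled out for rank 1.
So rank 1 is Cyrus.

Cyrus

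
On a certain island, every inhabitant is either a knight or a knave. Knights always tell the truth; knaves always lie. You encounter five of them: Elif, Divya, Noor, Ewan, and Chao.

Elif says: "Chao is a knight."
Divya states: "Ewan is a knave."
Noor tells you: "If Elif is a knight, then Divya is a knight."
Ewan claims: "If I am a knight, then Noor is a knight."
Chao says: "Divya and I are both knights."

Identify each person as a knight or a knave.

Consider Elif. Suppose Elif is a knight.
Then no assignment of the remaining roles makes every statement match its speaker's type — contradiction.
So Elif is a knave.
With that fixed, Noor's statement is true, so Noor is a knight.
With that fixed, Ewan's statement is true, so Ewan is a knight.
With that fixed, Divya's statement is false, so Divya is a knave.
With that fixed, Chao's statement is false, so Chao is a knave.

Elif: knave, Divya: knave, Noor: knight, Ewan: knight, Chao: knave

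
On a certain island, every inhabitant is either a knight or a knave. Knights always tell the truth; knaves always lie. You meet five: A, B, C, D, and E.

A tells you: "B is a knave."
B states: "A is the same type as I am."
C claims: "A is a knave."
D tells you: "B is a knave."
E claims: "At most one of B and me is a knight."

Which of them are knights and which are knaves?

Consider A. Suppose A is a knave.
Then whichever role B has, B's statement has the wrong truth value — contradiction.
So A is a knight.
With that fixed, C's statement is false, so C is a knave.
Consider B. Suppose B is a knight.
Then A's statement comes out false, contradicting A being a knight.
So B is a knave.
With that fixed, D's statement is true, so D is a knight.
With that fixed, E's statement is true, so E is a knight.

A: knight, B: knave, C: knave, D: knight, E: knight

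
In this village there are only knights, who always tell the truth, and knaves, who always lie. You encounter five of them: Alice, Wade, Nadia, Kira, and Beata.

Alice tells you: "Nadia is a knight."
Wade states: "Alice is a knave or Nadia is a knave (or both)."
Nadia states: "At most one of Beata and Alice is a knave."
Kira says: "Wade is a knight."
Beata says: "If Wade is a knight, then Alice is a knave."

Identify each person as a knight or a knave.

Alice: knight, Wade: knave, Nadia: knight, Kira: knave, Beata: knight

Consider Alice. Suppose Alice is a knave.
Then no assignment of the remaining roles makes every statement match its speaker's type — contradiction.
So Alice is a knight.
With that fixed, Nadia's statement is true, so Nadia is a knight.
With that fixed, Wade's statement is false, so Wade is a knave.
With that fixed, Kira's statement is false, so Kira is a knave.
With that fixed, Beata's statement is true, so Beata is a knight.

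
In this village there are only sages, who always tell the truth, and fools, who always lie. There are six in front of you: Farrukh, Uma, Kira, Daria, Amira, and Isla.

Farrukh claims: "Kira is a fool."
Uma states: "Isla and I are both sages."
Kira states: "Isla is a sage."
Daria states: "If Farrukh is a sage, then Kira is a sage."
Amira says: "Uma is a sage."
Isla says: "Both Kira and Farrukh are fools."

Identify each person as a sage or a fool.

Consider Farrukh. Suppose Farrukh is a fool.
Then no assignment of the remaining roles makes every statement match its speaker's type — contradiction.
So Farrukh is a sage.
With that fixed, Isla's statement is false, so Isla is a fool.
With that fixed, Uma's statement is false, so Uma is a fool.
With that fixed, Kira's statement is false, so Kira is a fool.
With that fixed, Daria's statement is false, so Daria is a fool.
With that fixed, Amira's statement is false, so Amira is a fool.

Farrukh: sage, Uma: fool, Kira: fool, Daria: fool, Amira: fool, Isla: fool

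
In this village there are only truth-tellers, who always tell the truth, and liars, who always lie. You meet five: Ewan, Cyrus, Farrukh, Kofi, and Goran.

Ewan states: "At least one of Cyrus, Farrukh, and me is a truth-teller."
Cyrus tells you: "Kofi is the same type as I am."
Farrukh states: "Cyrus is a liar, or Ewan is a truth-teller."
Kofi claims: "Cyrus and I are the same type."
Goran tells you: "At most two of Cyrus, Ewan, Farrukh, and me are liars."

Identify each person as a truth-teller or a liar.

Consider Ewan. Suppose Ewan is a liar.
Then no assignment of the remaining roles makes every statement match its speaker's type — contradiction.
So Ewan is a truth-teller.
With that fixed, Farrukh's statement is true, so Farrukh is a truth-teller.
With that fixed, Goran's statement is true, so Goran is a truth-teller.
Consider Cyrus. Suppose Cyrus is a liar.
Then whichever role Kofi has, Kofi's statement has the wrong truth value — contradiction.
So Cyrus is a truth-teller.
Consider Kofi. Suppose Kofi is a liar.
Then Cyrus's statement comes out false, contradicting Cyrus being a truth-teller.
So Kofi is a truth-teller.

Ewan: truth-teller, Cyrus: truth-teller, Farrukh: truth-teller, Kofi: truth-teller, Goran: truth-teller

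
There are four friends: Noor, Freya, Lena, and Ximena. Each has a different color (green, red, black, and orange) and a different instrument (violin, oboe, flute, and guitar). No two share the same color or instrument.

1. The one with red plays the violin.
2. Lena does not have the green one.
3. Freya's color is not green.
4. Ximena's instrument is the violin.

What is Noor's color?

With clues 1–4, black, orange, and red are impossible for Noor's color.
That leaves green.

green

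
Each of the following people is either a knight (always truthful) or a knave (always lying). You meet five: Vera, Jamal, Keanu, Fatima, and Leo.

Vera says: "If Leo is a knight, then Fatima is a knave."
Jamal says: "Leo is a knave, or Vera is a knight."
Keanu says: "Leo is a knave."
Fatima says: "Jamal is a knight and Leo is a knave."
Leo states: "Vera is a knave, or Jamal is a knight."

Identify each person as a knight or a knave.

Vera: knight, Jamal: knight, Keanu: knave, Fatima: knave, Leo: knight

Consider Vera. Suppose Vera is a knave.
Then no assignment of the remaining roles makes every statement match its speaker's type — contradiction.
So Vera is a knight.
With that fixed, Jamal's statement is true, so Jamal is a knight.
With that fixed, Leo's statement is true, so Leo is a knight.
With that fixed, Keanu's statement is false, so Keanu is a knave.
With that fixed, Fatima's statement is false, so Fatima is a knave.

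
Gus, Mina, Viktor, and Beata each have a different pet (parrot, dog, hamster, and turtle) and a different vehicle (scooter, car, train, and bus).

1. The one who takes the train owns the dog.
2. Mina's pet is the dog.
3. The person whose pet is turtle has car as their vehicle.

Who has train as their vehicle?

With clues 1–2, Beata, Gus, and Viktor are impossible for the one with vehicle train.
That leaves Mina.

Mina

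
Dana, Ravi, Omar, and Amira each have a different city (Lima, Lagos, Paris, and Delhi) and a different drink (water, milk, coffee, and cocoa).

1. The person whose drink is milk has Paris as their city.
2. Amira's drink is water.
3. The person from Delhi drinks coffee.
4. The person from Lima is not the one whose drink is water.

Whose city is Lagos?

Amira

With clues 1–4, Dana, Omar, and Ravi are impossible for the one with city Lagos.
That leaves Amira.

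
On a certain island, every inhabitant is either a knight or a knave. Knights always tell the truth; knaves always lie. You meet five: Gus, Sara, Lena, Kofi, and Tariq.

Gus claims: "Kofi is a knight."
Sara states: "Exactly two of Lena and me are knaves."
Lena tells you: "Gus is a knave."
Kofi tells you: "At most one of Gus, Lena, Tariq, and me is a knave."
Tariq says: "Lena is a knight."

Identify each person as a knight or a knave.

Gus: knave, Sara: knave, Lena: knight, Kofi: knave, Tariq: knight

Consider Gus. Suppose Gus is a knight.
Then no assignment of the remaining roles makes every statement match its speaker's type — contradiction.
So Gus is a knave.
With that fixed, Lena's statement is true, so Lena is a knight.
With that fixed, Tariq's statement is true, so Tariq is a knight.
With that fixed, Sara's statement is false, so Sara is a knave.
Consider Kofi. Suppose Kofi is a knight.
Then Gus's statement comes out true, contradicting Gus being a knave.
So Kofi is a knave.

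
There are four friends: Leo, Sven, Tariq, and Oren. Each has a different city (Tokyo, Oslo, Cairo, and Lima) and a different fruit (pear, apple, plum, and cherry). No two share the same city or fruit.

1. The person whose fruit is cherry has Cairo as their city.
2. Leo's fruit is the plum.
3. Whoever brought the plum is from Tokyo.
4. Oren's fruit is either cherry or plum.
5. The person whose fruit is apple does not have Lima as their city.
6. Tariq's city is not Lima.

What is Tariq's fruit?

With clues 1–2, plum is impossible for Tariq's fruit.
With clues 1–4, cherry is impossible for Tariq's fruit.
With clues 1–6, pear is impossible for Tariq's fruit.
That leaves apple.

apple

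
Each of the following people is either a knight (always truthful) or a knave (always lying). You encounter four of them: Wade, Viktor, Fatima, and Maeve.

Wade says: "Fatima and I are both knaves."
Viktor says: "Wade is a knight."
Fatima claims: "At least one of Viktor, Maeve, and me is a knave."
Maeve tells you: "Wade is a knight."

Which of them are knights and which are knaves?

Wade: knave, Viktor: knave, Fatima: knight, Maeve: knave

Consider Wade. Suppose Wade is a knight.
Then Wade's own statement would have to be true, but it can't be — contradiction.
So Wade is a knave.
With that fixed, Viktor's statement is false, so Viktor is a knave.
With that fixed, Fatima's statement is true, so Fatima is a knight.
With that fixed, Maeve's statement is false, so Maeve is a knave.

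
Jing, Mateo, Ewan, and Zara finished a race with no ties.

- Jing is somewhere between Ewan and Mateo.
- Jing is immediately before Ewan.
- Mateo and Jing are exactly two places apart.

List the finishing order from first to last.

Mateo, Zara, Jing, Ewan

From clue 1: Jing is in {2,3}.
From clues 1–3: Mateo → place 1, Zara → place 2, Jing → place 3, Ewan → place 4.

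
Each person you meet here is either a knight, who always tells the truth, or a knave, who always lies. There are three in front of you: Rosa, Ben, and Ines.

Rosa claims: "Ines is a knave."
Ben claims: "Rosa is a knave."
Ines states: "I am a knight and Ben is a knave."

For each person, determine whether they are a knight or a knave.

Consider Rosa. Suppose Rosa is a knave.
Then no assignment of the remaining roles makes every statement match its speaker's type — contradiction.
So Rosa is a knight.
With that fixed, Ben's statement is false, so Ben is a knave.
Consider Ines. Suppose Ines is a knight.
Then Rosa's statement comes out false, contradicting Rosa being a knight.
So Ines is a knave.

Rosa: knight, Ben: knave, Ines: knave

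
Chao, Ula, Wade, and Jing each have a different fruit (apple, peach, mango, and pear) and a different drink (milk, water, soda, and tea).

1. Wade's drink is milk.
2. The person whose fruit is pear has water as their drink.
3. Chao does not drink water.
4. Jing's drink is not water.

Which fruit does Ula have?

With clues 1–4, apple, mango, and peach are impossible for Ula's fruit.
That leaves pear.

pear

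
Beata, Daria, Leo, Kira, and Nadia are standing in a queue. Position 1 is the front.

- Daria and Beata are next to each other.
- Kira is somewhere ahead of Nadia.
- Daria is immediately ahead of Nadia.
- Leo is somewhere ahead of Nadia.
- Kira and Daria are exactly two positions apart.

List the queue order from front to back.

From clues 1–2: Kira is in {1,2,3,4}.
From clues 1–3: Beata is in {2,3}.
From clues 1–4: Beata → position 3, Daria → position 4, Nadia → position 5.
From clues 1–5: Leo → position 1, Kira → position 2.

Leo, Kira, Beata, Daria, Nadia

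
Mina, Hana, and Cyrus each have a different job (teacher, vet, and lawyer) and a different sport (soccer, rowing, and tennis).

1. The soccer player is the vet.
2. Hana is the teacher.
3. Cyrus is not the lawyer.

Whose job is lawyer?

With clues 1–2, Hana is impossible for the one with job lawyer.
With clues 1–3, Cyrus is impossible for the one with job lawyer.
That leaves Mina.

Mina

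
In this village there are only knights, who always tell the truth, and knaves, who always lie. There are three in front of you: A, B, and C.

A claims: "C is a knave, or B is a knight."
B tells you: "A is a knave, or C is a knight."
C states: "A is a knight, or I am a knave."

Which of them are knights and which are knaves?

A: knight, B: knight, C: knight

Consider A. Suppose A is a knave.
Then whichever role C has, C's statement has the wrong truth value — contradiction.
So A is a knight.
With that fixed, C's statement is true, so C is a knight.
With that fixed, B's statement is true, so B is a knight.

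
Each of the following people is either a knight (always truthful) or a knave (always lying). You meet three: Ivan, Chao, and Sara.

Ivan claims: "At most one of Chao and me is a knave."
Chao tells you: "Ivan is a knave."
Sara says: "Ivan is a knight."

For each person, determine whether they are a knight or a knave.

Consider Ivan. Suppose Ivan is a knave.
Then no assignment of the remaining roles makes every statement match its speaker's type — contradiction.
So Ivan is a knight.
With that fixed, Chao's statement is false, so Chao is a knave.
With that fixed, Sara's statement is true, so Sara is a knight.

Ivan: knight, Chao: knave, Sara: knight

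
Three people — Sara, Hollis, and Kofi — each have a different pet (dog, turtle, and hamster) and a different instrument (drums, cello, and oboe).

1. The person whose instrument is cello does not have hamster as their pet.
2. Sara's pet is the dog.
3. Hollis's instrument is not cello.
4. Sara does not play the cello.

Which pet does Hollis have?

With clues 1–2, dog is impossible for Hollis's pet.
With clues 1–4, turtle is impossible for Hollis's pet.
That leaves hamster.

hamster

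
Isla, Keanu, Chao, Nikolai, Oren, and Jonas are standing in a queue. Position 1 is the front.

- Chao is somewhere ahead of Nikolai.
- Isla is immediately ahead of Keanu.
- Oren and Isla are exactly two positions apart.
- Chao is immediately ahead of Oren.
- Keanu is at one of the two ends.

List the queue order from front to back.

From clue 1: Chao is in {1,2,3,4,5}.
From clues 1–2: Isla is in {1,2,3,4,5}.
From clues 1–4: Isla is in {4,5}.
From clues 1–5: Jonas → position 1, Chao → position 2, Oren → position 3, Nikolai → position 4, Isla → position 5, Keanu → position 6.

Jonas, Chao, Oren, Nikolai, Isla, Keanu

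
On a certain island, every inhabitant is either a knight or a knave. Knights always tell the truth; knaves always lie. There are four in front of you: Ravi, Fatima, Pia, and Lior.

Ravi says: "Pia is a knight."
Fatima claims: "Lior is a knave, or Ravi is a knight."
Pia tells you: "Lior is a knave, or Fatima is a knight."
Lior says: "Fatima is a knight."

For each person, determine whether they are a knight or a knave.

Ravi: knight, Fatima: knight, Pia: knight, Lior: knight

Consider Ravi. Suppose Ravi is a knave.
Then no assignment of the remaining roles makes every statement match its speaker's type — contradiction.
So Ravi is a knight.
With that fixed, Fatima's statement is true, so Fatima is a knight.
With that fixed, Pia's statement is true, so Pia is a knight.
With that fixed, Lior's statement is true, so Lior is a knight.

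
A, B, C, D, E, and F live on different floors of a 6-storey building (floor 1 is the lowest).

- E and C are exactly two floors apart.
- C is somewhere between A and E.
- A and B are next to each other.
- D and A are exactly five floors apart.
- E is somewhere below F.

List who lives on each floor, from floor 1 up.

D, E, F, C, B, A

From clues 1–2: C is in {2,3,4,5}.
From clues 1–3: C is in {3,4}.
From clues 1–4: A is in {1,6}.
From clues 1–5: D → floor 1, E → floor 2, F → floor 3, C → floor 4, B → floor 5, A → floor 6.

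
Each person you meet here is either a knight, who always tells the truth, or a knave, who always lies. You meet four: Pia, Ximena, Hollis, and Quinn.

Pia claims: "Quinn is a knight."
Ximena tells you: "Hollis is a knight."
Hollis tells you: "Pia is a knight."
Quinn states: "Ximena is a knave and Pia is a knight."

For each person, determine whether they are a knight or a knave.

Pia: knave, Ximena: knave, Hollis: knave, Quinn: knave

Consider Pia. Suppose Pia is a knight.
Then no assignment of the remaining roles makes every statement match its speaker's type — contradiction.
So Pia is a knave.
With that fixed, Hollis's statement is false, so Hollis is a knave.
With that fixed, Quinn's statement is false, so Quinn is a knave.
With that fixed, Ximena's statement is false, so Ximena is a knave.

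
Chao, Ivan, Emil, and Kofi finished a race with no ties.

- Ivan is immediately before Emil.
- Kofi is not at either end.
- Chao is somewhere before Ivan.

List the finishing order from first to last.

From clue 1: Ivan is in {1,2,3}.
From clues 1–2: Chao is in {1,4}.
From clues 1–3: Chao → place 1, Kofi → place 2, Ivan → place 3, Emil → place 4.

Chao, Kofi, Ivan, Emil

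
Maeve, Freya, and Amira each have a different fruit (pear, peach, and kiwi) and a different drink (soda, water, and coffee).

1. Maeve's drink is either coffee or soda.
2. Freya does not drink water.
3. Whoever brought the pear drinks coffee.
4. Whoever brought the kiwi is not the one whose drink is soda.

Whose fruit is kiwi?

With clues 1–4, Freya and Maeve are impossible for the one with fruit kiwi.
That leaves Amira.

Amira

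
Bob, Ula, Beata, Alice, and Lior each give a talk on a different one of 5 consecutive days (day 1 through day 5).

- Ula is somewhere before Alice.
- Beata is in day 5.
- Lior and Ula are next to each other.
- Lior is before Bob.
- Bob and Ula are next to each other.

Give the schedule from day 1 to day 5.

Lior, Ula, Bob, Alice, Beata

From clue 1: Ula is in {1,2,3,4}.
From clues 1–2: Beata → day 5.
From clues 1–3: Alice is in {3,4}.
From clues 1–4: Bob is in {3,4}.
From clues 1–5: Lior → day 1, Ula → day 2, Bob → day 3, Alice → day 4.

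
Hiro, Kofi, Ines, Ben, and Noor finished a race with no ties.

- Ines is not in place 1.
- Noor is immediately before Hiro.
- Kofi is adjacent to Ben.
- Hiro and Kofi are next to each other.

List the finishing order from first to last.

From clue 1: Ines is in {2,3,4,5}.
From clues 1–2: Hiro is in {2,3,4,5}.
From clues 1–3: Ines is in {3,5}.
From clues 1–4: Noor → place 1, Hiro → place 2, Kofi → place 3, Ben → place 4, Ines → place 5.

Noor, Hiro, Kofi, Ben, Ines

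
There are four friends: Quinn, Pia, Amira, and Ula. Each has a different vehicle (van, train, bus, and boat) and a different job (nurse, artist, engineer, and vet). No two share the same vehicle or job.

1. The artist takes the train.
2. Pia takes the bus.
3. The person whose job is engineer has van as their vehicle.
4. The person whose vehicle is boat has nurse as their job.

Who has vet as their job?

With clues 1–4, Amira, Quinn, and Ula are impossible for the one with job vet.
That leaves Pia.

Pia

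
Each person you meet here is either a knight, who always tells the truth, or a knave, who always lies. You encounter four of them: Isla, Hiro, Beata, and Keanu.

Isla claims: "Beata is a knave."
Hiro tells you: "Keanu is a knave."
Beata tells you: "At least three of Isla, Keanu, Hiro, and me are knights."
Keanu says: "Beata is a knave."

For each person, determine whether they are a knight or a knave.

Consider Isla. Suppose Isla is a knave.
Then no assignment of the remaining roles makes every statement match its speaker's type — contradiction.
So Isla is a knight.
Consider Hiro. Suppose Hiro is a knight.
Then no assignment of the remaining roles makes every statement match its speaker's type — contradiction.
So Hiro is a knave.
Consider Beata. Suppose Beata is a knight.
Then Isla's statement comes out false, contradicting Isla being a knight.
So Beata is a knave.
With that fixed, Keanu's statement is true, so Keanu is a knight.

Isla: knight, Hiro: knave, Beata: knave, Keanu: knight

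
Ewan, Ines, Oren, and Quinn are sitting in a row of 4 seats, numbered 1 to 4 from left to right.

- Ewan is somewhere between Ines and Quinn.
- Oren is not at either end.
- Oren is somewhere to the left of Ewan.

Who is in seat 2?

With clues 1–2, Ines and Quinn are ruled out for seat 2.
With clues 1–3, Ewan is ruled out for seat 2.
So seat 2 is Oren.

Oren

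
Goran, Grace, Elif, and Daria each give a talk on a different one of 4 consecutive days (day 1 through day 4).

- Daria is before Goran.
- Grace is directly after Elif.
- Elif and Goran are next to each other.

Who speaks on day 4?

Grace

With clue 1, Daria is ruled out for day 4.
With clues 1–2, Elif is ruled out for day 4.
With clues 1–3, Goran is ruled out for day 4.
So day 4 is Grace.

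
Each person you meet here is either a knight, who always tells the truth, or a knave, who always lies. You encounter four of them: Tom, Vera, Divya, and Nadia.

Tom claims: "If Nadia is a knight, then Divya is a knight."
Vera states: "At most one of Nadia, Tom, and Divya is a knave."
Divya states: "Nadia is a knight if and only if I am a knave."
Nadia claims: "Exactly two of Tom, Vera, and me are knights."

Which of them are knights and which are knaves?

Tom: knight, Vera: knave, Divya: knave, Nadia: knave

Consider Tom. Suppose Tom is a knave.
Then no assignment of the remaining roles makes every statement match its speaker's type — contradiction.
So Tom is a knight.
Consider Vera. Suppose Vera is a knight.
Then whichever role Nadia has, Nadia's statement has the wrong truth value — contradiction.
So Vera is a knave.
Consider Divya. Suppose Divya is a knight.
Then Vera's statement comes out true, contradicting Vera being a knave.
So Divya is a knave.
Consider Nadia. Suppose Nadia is a knight.
Then Tom's statement comes out false, contradicting Tom being a knight.
So Nadia is a knave.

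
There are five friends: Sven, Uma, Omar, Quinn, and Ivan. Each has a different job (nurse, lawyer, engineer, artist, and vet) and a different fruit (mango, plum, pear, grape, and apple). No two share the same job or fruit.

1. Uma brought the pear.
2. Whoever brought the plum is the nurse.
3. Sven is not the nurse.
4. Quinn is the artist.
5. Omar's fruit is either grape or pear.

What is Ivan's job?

nurse

With clues 1–4, artist is impossible for Ivan's job.
With clues 1–5, engineer, lawyer, and vet are impossible for Ivan's job.
That leaves nurse.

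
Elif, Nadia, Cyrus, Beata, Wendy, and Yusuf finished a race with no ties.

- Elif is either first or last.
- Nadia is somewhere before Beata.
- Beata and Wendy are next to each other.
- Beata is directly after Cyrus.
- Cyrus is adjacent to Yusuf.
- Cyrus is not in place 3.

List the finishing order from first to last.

Elif, Nadia, Yusuf, Cyrus, Beata, Wendy

From clue 1: Elif is in {1,6}.
From clues 1–6: Elif → place 1, Nadia → place 2, Yusuf → place 3, Cyrus → place 4, Beata → place 5, Wendy → place 6.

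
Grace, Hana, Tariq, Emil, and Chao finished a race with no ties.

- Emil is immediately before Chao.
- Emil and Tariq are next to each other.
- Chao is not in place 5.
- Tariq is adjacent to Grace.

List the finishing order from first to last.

Grace, Tariq, Emil, Chao, Hana

From clue 1: Emil is in {1,2,3,4}.
From clues 1–2: Tariq is in {1,2,3}.
From clues 1–3: Tariq is in {1,2}.
From clues 1–4: Grace → place 1, Tariq → place 2, Emil → place 3, Chao → place 4, Hana → place 5.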